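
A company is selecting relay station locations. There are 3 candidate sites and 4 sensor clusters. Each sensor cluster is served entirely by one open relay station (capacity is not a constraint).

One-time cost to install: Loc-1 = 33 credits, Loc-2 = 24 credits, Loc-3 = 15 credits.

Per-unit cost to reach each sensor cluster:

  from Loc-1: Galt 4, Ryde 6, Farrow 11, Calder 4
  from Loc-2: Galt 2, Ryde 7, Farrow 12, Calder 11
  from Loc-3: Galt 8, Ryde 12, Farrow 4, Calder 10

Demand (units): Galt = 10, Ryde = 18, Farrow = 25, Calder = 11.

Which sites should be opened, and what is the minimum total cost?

Open Loc-1 and Loc-3; minimum total cost 340.

For any fixed open set, each sensor cluster goes to its cheapest open site; total = fixed + service.
{Loc-1, Loc-3}: Galt→Loc-1 4·10=40, Ryde→Loc-1 6·18=108, Farrow→Loc-3 4·25=100, Calder→Loc-1 4·11=44. Service 292; fixed 48; total 340.
{Loc-1, Loc-2, Loc-3}: service 272 + fixed 72 = 344
{Loc-2, Loc-3}: service 356 + fixed 39 = 395
{Loc-3}: service 506 + fixed 15 = 521
No other subset beats 340.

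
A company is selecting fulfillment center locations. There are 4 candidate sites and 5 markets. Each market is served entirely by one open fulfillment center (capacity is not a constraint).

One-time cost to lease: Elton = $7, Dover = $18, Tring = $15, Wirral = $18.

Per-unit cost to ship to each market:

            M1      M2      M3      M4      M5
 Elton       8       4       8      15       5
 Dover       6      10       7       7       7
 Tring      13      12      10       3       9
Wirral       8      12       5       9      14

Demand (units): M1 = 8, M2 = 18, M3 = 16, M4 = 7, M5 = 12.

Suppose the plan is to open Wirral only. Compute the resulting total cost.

Total cost: 609

Each market is assigned to its cheapest site among the open ones.
{Wirral}: M1→Wirral 8·8=64, M2→Wirral 12·18=216, M3→Wirral 5·16=80, M4→Wirral 9·7=63, M5→Wirral 14·12=168. Service 591; fixed 18; total 609.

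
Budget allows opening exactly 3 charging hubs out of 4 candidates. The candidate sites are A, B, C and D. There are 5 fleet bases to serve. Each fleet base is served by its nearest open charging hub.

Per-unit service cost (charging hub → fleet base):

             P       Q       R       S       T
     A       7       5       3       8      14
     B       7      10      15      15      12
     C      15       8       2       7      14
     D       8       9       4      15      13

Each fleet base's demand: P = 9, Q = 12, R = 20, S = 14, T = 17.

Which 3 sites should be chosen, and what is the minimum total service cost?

With exactly 3 open, each fleet base uses its cheapest among the chosen.
{A, B, C}: P→A 7·9=63, Q→A 5·12=60, R→C 2·20=40, S→C 7·14=98, T→B 12·17=204. Service cost 465.
{A, C, D}: service cost 482
{A, B, D}: service cost 499
Among all 4 size-3 choices, {A, B, C} is lowest.

Choose A, B and C; total service cost 465.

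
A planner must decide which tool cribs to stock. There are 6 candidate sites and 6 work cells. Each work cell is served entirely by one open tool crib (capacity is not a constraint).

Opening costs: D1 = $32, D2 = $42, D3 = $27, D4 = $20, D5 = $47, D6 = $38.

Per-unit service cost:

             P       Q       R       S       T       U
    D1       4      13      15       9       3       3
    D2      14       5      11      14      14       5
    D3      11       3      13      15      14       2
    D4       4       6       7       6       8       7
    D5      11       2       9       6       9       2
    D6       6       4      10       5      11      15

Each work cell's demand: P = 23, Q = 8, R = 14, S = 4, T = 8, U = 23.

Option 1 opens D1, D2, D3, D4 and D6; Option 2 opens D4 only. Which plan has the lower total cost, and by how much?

Option 1 is cheaper by 44.

Option 1: {D1, D2, D3, D4, D6}: P→D1 4·23=92, Q→D3 3·8=24, R→D4 7·14=98, S→D6 5·4=20, T→D1 3·8=24, U→D3 2·23=46. Service 304; fixed 159; total 463.
Option 2: {D4}: P→D4 4·23=92, Q→D4 6·8=48, R→D4 7·14=98, S→D4 6·4=24, T→D4 8·8=64, U→D4 7·23=161. Service 487; fixed 20; total 507.
Difference: |463 − 507| = 44.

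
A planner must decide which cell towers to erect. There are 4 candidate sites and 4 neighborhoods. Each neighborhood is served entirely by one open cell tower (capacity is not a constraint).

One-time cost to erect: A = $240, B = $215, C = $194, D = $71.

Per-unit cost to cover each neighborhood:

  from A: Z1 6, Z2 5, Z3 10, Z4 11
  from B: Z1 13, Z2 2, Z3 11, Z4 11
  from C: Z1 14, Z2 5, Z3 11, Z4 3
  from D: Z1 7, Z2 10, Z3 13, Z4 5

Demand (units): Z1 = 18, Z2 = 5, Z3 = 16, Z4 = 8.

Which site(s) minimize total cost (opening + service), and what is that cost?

For any fixed open set, each neighborhood goes to its cheapest open site; total = fixed + service.
{D}: Z1→D 7·18=126, Z2→D 10·5=50, Z3→D 13·16=208, Z4→D 5·8=40. Service 424; fixed 71; total 495.
{C, D}: service 351 + fixed 265 = 616
{A}: service 381 + fixed 240 = 621
{A, B, C, D}: service 302 + fixed 720 = 1022
No other subset beats 495.

Open D only; minimum total cost 495.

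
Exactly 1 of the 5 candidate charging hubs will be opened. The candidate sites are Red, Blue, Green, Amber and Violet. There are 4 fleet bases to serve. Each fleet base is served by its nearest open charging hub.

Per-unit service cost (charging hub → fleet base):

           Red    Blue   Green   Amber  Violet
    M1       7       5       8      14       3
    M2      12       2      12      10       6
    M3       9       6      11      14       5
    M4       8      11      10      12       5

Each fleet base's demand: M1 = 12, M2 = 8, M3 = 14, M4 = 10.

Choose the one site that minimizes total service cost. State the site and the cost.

Choose Violet only; total service cost 204.

With exactly 1 open, each fleet base uses its cheapest among the chosen.
{Violet}: M1→Violet 3·12=36, M2→Violet 6·8=48, M3→Violet 5·14=70, M4→Violet 5·10=50. Service cost 204.
{Blue}: service cost 270
{Red}: service cost 386
Among all 5 size-1 choices, {Violet} is lowest.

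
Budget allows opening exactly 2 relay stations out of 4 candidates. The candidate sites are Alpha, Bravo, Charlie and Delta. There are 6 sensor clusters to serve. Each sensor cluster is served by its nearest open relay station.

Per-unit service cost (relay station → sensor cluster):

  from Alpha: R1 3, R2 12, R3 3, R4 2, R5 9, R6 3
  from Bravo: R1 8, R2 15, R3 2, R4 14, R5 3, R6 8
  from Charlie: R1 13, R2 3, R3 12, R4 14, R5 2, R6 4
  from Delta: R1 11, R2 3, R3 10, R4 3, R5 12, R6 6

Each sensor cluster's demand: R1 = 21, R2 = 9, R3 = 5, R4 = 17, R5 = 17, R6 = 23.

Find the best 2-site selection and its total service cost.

With exactly 2 open, each sensor cluster uses its cheapest among the chosen.
{Alpha, Charlie}: R1→Alpha 3·21=63, R2→Charlie 3·9=27, R3→Alpha 3·5=15, R4→Alpha 2·17=34, R5→Charlie 2·17=34, R6→Alpha 3·23=69. Service cost 242.
{Alpha, Bravo}: service cost 335
{Alpha, Delta}: service cost 361
Among all 6 size-2 choices, {Alpha, Charlie} is lowest.

Choose Alpha and Charlie; total service cost 242.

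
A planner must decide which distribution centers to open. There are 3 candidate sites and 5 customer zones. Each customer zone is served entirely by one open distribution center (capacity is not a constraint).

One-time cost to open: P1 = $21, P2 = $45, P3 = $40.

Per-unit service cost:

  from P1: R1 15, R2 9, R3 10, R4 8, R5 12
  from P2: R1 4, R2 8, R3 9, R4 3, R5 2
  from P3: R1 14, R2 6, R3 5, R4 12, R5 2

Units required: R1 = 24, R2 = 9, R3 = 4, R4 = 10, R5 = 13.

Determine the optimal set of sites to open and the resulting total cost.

For any fixed open set, each customer zone goes to its cheapest open site; total = fixed + service.
{P2}: R1→P2 4·24=96, R2→P2 8·9=72, R3→P2 9·4=36, R4→P2 3·10=30, R5→P2 2·13=26. Service 260; fixed 45; total 305.
{P2, P3}: service 226 + fixed 85 = 311
{P1, P2}: R1→P2 4·24=96, R2→P2 8·9=72, R3→P2 9·4=36, R4→P2 3·10=30, R5→P2 2·13=26. Service 260; fixed 66; total 326.
{P1, P2, P3}: R1→P2 4·24=96, R2→P3 6·9=54, R3→P3 5·4=20, R4→P2 3·10=30, R5→P2 2·13=26. Service 226; fixed 106; total 332.
(All 7 nonempty subsets were checked; P2 only is lowest.)

Open P2 only; minimum total cost 305.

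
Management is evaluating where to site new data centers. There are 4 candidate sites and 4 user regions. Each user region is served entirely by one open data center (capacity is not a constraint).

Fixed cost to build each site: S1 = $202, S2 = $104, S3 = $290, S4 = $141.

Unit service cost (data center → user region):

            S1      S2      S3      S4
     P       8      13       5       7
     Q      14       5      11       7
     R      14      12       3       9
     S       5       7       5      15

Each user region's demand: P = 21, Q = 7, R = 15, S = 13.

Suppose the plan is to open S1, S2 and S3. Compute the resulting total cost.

Total cost: 846

Each user region is assigned to its cheapest site among the open ones.
{S1, S2, S3}: P→S3 5·21=105, Q→S2 5·7=35, R→S3 3·15=45, S→S1 5·13=65. Service 250; fixed 596; total 846.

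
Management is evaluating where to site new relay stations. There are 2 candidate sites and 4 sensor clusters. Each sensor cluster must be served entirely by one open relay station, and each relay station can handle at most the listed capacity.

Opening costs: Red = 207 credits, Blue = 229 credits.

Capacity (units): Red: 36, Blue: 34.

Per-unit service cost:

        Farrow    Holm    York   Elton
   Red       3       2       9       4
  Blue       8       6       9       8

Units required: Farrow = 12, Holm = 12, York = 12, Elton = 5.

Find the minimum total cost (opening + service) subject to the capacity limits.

Open {Red, Blue}: Farrow→Red 3·12=36, Holm→Red 2·12=24, York→Blue 9·12=108, Elton→Red 4·5=20.
Loads: Red carries 29/36, Blue carries 12/34. Service 188; fixed 436; total 624.
Next best feasible plan costs 644.

Minimum total cost: 624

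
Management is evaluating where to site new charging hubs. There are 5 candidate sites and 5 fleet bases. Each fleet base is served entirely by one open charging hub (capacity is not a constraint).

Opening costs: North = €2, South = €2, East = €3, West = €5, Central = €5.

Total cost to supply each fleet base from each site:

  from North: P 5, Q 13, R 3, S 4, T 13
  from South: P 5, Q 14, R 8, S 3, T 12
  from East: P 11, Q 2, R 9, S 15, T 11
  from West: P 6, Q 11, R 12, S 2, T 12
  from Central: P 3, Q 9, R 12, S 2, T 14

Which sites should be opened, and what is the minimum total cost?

For any fixed open set, each fleet base goes to its cheapest open site; total = fixed + service.
{North, East}: P→North 5, Q→East 2, R→North 3, S→North 4, T→East 11. Service 25; fixed 5; total 30.
{North, South, East}: service 24 + fixed 7 = 31
{North, East, Central}: service 21 + fixed 10 = 31
{North, South, East, West, Central}: service 21 + fixed 17 = 38
No other subset beats 30.

Open North and East; minimum total cost 30.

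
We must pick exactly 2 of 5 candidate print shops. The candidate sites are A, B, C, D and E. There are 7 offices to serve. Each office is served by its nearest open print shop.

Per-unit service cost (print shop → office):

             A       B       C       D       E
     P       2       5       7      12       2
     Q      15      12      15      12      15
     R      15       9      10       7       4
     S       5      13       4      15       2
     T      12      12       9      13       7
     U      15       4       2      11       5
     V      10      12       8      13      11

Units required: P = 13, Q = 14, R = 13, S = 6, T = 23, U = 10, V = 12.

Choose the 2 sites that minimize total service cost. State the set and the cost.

With exactly 2 open, each office uses its cheapest among the chosen.
{C, E}: P→E 2·13=26, Q→C 15·14=210, R→E 4·13=52, S→E 2·6=12, T→E 7·23=161, U→C 2·10=20, V→C 8·12=96. Service cost 577.
{B, E}: service cost 591
{D, E}: service cost 601
Among all 10 size-2 choices, {C, E} is lowest.

Choose C and E; total service cost 577.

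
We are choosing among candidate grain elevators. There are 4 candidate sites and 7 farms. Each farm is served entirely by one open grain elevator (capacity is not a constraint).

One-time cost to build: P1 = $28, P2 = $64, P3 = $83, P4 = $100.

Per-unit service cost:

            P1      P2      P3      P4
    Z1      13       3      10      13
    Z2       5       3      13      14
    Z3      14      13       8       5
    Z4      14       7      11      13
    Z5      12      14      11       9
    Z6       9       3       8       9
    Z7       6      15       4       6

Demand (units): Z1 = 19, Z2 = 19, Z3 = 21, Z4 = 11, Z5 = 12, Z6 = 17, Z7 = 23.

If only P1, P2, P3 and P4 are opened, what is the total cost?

Each farm is assigned to its cheapest site among the open ones.
{P1, P2, P3, P4}: Z1→P2 3·19=57, Z2→P2 3·19=57, Z3→P4 5·21=105, Z4→P2 7·11=77, Z5→P4 9·12=108, Z6→P2 3·17=51, Z7→P3 4·23=92. Service 547; fixed 275; total 822.

Total cost: 822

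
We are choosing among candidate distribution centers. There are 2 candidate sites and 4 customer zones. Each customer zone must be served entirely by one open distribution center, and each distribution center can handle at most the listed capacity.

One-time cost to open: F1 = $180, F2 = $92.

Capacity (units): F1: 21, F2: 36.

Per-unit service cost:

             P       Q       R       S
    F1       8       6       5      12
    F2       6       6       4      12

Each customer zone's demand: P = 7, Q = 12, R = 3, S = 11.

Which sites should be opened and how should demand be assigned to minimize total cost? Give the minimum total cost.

Open {F2}: P→F2 6·7=42, Q→F2 6·12=72, R→F2 4·3=12, S→F2 12·11=132.
Loads: F2 carries 33/36. Service 258; fixed 92; total 350.
Next best feasible plan costs 530.

Minimum total cost: 350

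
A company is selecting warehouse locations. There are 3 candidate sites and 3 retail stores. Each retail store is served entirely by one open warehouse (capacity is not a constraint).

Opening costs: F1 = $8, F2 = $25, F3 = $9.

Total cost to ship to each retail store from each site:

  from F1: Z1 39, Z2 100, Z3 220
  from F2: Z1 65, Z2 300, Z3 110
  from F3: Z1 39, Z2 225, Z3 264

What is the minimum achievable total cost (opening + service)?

Minimum total cost: 282

For any fixed open set, each retail store goes to its cheapest open site; total = fixed + service.
{F1, F2}: Z1→F1 39, Z2→F1 100, Z3→F2 110. Service 249; fixed 33; total 282.
{F1, F2, F3}: service 249 + fixed 42 = 291
{F1}: service 359 + fixed 8 = 367
No other subset beats 282.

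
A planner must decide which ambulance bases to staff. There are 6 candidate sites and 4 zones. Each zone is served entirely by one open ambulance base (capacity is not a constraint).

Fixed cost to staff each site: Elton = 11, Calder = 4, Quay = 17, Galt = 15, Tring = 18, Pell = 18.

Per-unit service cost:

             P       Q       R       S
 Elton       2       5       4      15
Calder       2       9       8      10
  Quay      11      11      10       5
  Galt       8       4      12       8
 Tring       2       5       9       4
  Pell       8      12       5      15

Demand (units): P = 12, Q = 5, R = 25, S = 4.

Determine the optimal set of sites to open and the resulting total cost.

For any fixed open set, each zone goes to its cheapest open site; total = fixed + service.
{Elton, Tring}: P→Elton 2·12=24, Q→Elton 5·5=25, R→Elton 4·25=100, S→Tring 4·4=16. Service 165; fixed 29; total 194.
{Elton, Quay}: P→Elton 2·12=24, Q→Elton 5·5=25, R→Elton 4·25=100, S→Quay 5·4=20. Service 169; fixed 28; total 197.
{Elton, Calder, Tring}: P→Elton 2·12=24, Q→Elton 5·5=25, R→Elton 4·25=100, S→Tring 4·4=16. Service 165; fixed 33; total 198.
{Elton, Calder, Quay, Galt, Tring, Pell}: service 160 + fixed 83 = 243
No other subset beats 194.

Open Elton and Tring; minimum total cost 194.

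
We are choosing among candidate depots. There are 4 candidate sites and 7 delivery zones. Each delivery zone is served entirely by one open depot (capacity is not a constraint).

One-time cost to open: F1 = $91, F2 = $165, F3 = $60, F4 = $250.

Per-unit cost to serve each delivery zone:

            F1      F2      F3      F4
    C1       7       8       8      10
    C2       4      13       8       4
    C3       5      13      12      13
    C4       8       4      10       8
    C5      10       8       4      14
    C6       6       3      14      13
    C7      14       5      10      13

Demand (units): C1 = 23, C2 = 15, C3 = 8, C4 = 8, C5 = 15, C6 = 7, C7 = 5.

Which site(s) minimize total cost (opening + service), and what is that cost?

For any fixed open set, each delivery zone goes to its cheapest open site; total = fixed + service.
{F1, F3}: C1→F1 7·23=161, C2→F1 4·15=60, C3→F1 5·8=40, C4→F1 8·8=64, C5→F3 4·15=60, C6→F1 6·7=42, C7→F3 10·5=50. Service 477; fixed 151; total 628.
{F1}: C1→F1 7·23=161, C2→F1 4·15=60, C3→F1 5·8=40, C4→F1 8·8=64, C5→F1 10·15=150, C6→F1 6·7=42, C7→F1 14·5=70. Service 587; fixed 91; total 678.
{F1, F2}: C1→F1 7·23=161, C2→F1 4·15=60, C3→F1 5·8=40, C4→F2 4·8=32, C5→F2 8·15=120, C6→F2 3·7=21, C7→F2 5·5=25. Service 459; fixed 256; total 715.
{F1, F2, F3, F4}: C1→F1 7·23=161, C2→F1 4·15=60, C3→F1 5·8=40, C4→F2 4·8=32, C5→F3 4·15=60, C6→F2 3·7=21, C7→F2 5·5=25. Service 399; fixed 566; total 965.
No other subset beats 628.

Open F1 and F3; minimum total cost 628.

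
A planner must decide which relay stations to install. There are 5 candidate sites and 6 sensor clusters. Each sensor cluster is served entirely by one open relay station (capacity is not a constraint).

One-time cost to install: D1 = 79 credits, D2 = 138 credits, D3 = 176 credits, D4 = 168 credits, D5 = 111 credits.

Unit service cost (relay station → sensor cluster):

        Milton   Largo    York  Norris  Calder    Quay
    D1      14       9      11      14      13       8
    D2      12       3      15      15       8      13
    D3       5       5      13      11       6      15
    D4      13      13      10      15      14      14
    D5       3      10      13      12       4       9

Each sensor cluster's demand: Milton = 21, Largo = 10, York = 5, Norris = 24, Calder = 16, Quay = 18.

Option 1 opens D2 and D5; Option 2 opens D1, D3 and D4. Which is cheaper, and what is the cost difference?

Option 1 is cheaper by 211.

Option 1: {D2, D5}: Milton→D5 3·21=63, Largo→D2 3·10=30, York→D5 13·5=65, Norris→D5 12·24=288, Calder→D5 4·16=64, Quay→D5 9·18=162. Service 672; fixed 249; total 921.
Option 2: {D1, D3, D4}: Milton→D3 5·21=105, Largo→D3 5·10=50, York→D4 10·5=50, Norris→D3 11·24=264, Calder→D3 6·16=96, Quay→D1 8·18=144. Service 709; fixed 423; total 1132.
Difference: |921 − 1132| = 211.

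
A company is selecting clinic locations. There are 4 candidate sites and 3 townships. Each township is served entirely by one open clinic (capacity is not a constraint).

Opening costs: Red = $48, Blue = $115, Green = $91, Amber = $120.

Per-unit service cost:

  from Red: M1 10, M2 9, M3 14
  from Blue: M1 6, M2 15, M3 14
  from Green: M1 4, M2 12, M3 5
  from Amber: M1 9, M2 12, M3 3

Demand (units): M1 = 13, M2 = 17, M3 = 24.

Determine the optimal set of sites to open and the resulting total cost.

Open Red and Green; minimum total cost 464.

For any fixed open set, each township goes to its cheapest open site; total = fixed + service.
{Red, Green}: M1→Green 4·13=52, M2→Red 9·17=153, M3→Green 5·24=120. Service 325; fixed 139; total 464.
{Green}: service 376 + fixed 91 = 467
{Red, Amber}: service 342 + fixed 168 = 510
{Red, Blue, Green, Amber}: M1→Green 4·13=52, M2→Red 9·17=153, M3→Amber 3·24=72. Service 277; fixed 374; total 651.
No other subset beats 464.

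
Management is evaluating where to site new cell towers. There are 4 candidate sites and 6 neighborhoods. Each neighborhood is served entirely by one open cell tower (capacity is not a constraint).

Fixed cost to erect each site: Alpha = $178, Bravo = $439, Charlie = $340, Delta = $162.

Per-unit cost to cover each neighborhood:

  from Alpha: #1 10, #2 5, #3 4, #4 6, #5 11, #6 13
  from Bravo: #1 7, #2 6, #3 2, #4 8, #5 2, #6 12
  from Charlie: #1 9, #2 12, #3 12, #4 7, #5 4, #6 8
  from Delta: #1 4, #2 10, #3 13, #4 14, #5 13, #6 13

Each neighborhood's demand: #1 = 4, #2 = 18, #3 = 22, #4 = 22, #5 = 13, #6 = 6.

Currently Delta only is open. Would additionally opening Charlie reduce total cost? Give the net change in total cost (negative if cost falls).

Current service cost with {Delta}: 1037.
Adding Charlie: each neighborhood re-picks its cheapest; new service cost 714, saving 323.
Extra fixed cost: 340. Net change = 340 − 323 = 17.
(Totals: 1199 → 1216.)

No — net change +17 (cost rises by 17).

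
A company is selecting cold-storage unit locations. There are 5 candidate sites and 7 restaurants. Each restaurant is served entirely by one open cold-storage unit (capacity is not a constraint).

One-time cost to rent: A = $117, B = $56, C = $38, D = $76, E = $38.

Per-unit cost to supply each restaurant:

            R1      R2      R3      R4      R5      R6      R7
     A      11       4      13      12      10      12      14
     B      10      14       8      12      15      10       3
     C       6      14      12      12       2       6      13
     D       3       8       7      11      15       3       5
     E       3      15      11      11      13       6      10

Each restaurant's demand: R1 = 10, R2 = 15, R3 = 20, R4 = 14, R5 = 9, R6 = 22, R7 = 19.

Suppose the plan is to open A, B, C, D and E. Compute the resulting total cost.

Each restaurant is assigned to its cheapest site among the open ones.
{A, B, C, D, E}: R1→D 3·10=30, R2→A 4·15=60, R3→D 7·20=140, R4→D 11·14=154, R5→C 2·9=18, R6→D 3·22=66, R7→B 3·19=57. Service 525; fixed 325; total 850.

Total cost: 850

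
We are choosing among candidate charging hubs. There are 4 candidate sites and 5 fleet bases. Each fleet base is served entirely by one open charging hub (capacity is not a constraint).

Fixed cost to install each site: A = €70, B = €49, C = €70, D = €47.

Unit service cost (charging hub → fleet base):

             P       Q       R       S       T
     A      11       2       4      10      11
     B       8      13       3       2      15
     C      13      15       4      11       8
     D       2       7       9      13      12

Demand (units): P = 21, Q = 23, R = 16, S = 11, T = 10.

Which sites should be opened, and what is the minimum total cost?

Open A, B and D; minimum total cost 434.

For any fixed open set, each fleet base goes to its cheapest open site; total = fixed + service.
{A, B, D}: P→D 2·21=42, Q→A 2·23=46, R→B 3·16=48, S→B 2·11=22, T→A 11·10=110. Service 268; fixed 166; total 434.
{A, B, C, D}: P→D 2·21=42, Q→A 2·23=46, R→B 3·16=48, S→B 2·11=22, T→C 8·10=80. Service 238; fixed 236; total 474.
{A, D}: service 372 + fixed 117 = 489
{D}: service 610 + fixed 47 = 657
(All 15 nonempty subsets were checked; A, B and D is lowest.)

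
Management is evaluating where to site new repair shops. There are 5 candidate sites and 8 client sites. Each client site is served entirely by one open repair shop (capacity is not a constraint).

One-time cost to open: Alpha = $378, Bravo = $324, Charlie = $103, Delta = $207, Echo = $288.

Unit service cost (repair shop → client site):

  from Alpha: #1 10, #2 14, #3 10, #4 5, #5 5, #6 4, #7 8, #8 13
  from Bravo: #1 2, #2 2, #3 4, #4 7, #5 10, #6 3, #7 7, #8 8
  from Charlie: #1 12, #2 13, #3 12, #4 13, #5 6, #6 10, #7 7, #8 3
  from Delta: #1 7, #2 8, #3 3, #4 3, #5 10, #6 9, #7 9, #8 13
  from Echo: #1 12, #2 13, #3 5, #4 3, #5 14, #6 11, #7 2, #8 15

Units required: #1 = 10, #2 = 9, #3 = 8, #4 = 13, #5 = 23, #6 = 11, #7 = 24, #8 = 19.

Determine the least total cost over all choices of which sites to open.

For any fixed open set, each client site goes to its cheapest open site; total = fixed + service.
{Charlie, Delta}: #1→Delta 7·10=70, #2→Delta 8·9=72, #3→Delta 3·8=24, #4→Delta 3·13=39, #5→Charlie 6·23=138, #6→Delta 9·11=99, #7→Charlie 7·24=168, #8→Charlie 3·19=57. Service 667; fixed 310; total 977.
{Bravo, Charlie}: #1→Bravo 2·10=20, #2→Bravo 2·9=18, #3→Bravo 4·8=32, #4→Bravo 7·13=91, #5→Charlie 6·23=138, #6→Bravo 3·11=33, #7→Bravo 7·24=168, #8→Charlie 3·19=57. Service 557; fixed 427; total 984.
{Charlie, Echo}: #1→Charlie 12·10=120, #2→Charlie 13·9=117, #3→Echo 5·8=40, #4→Echo 3·13=39, #5→Charlie 6·23=138, #6→Charlie 10·11=110, #7→Echo 2·24=48, #8→Charlie 3·19=57. Service 669; fixed 391; total 1060.
{Alpha, Bravo, Charlie, Delta, Echo}: service 354 + fixed 1300 = 1654
No other subset beats 977.

Minimum total cost: 977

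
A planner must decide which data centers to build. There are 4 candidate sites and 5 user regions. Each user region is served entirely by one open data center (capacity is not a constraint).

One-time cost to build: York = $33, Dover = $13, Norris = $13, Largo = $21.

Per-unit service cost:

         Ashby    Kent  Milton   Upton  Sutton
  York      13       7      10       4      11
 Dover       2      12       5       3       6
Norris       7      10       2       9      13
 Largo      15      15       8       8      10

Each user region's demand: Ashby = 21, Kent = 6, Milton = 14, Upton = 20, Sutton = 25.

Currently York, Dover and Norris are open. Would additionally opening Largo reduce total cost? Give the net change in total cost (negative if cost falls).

No — net change +21 (cost rises by 21).

Current service cost with {York, Dover, Norris}: 322.
Adding Largo: each user region re-picks its cheapest; new service cost 322, saving 0.
Extra fixed cost: 21. Net change = 21 − 0 = 21.
(Totals: 381 → 402.)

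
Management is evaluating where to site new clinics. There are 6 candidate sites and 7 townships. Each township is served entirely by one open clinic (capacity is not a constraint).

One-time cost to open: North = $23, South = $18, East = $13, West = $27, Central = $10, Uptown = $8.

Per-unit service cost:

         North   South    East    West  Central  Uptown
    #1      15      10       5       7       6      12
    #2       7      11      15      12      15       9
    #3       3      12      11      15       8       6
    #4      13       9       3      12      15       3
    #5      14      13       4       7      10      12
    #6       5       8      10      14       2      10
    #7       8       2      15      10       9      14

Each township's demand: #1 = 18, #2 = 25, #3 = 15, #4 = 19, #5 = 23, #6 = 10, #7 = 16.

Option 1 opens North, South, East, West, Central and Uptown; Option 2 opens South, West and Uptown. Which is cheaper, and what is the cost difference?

Option 1 is cheaper by 214.

Option 1: {North, South, East, West, Central, Uptown}: #1→East 5·18=90, #2→North 7·25=175, #3→North 3·15=45, #4→East 3·19=57, #5→East 4·23=92, #6→Central 2·10=20, #7→South 2·16=32. Service 511; fixed 99; total 610.
Option 2: {South, West, Uptown}: #1→West 7·18=126, #2→Uptown 9·25=225, #3→Uptown 6·15=90, #4→Uptown 3·19=57, #5→West 7·23=161, #6→South 8·10=80, #7→South 2·16=32. Service 771; fixed 53; total 824.
Difference: |610 − 824| = 214.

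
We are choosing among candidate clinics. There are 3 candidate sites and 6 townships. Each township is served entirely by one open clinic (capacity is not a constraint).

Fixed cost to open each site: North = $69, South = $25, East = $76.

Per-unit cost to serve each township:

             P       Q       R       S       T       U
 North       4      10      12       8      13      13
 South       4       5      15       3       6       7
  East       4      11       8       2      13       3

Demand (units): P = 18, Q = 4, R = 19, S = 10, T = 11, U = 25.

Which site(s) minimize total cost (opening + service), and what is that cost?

Open South and East; minimum total cost 506.

For any fixed open set, each township goes to its cheapest open site; total = fixed + service.
{South, East}: P→South 4·18=72, Q→South 5·4=20, R→East 8·19=152, S→East 2·10=20, T→South 6·11=66, U→East 3·25=75. Service 405; fixed 101; total 506.
{North, South, East}: service 405 + fixed 170 = 575
{East}: P→East 4·18=72, Q→East 11·4=44, R→East 8·19=152, S→East 2·10=20, T→East 13·11=143, U→East 3·25=75. Service 506; fixed 76; total 582.
{South}: P→South 4·18=72, Q→South 5·4=20, R→South 15·19=285, S→South 3·10=30, T→South 6·11=66, U→South 7·25=175. Service 648; fixed 25; total 673.
No other subset beats 506.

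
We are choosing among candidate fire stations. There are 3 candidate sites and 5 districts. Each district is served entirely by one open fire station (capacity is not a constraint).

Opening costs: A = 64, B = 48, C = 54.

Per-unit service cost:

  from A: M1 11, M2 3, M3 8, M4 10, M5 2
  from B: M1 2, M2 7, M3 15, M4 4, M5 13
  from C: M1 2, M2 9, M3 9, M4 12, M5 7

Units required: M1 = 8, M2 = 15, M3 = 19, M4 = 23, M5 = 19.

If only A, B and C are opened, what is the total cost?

Total cost: 509

Each district is assigned to its cheapest site among the open ones.
{A, B, C}: M1→B 2·8=16, M2→A 3·15=45, M3→A 8·19=152, M4→B 4·23=92, M5→A 2·19=38. Service 343; fixed 166; total 509.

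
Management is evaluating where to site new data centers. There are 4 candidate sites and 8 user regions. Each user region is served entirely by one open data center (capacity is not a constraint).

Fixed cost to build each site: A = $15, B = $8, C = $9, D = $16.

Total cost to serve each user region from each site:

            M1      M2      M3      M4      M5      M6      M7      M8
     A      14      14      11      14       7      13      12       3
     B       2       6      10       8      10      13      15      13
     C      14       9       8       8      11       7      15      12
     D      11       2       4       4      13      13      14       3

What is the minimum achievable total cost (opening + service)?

For any fixed open set, each user region goes to its cheapest open site; total = fixed + service.
{B, D}: M1→B 2, M2→D 2, M3→D 4, M4→D 4, M5→B 10, M6→B 13, M7→D 14, M8→D 3. Service 52; fixed 24; total 76.
{B, C, D}: M1→B 2, M2→D 2, M3→D 4, M4→D 4, M5→B 10, M6→C 7, M7→D 14, M8→D 3. Service 46; fixed 33; total 79.
{D}: service 64 + fixed 16 = 80
{A, B, C, D}: service 41 + fixed 48 = 89
(All 15 nonempty subsets were checked; B and D is lowest.)

Minimum total cost: 76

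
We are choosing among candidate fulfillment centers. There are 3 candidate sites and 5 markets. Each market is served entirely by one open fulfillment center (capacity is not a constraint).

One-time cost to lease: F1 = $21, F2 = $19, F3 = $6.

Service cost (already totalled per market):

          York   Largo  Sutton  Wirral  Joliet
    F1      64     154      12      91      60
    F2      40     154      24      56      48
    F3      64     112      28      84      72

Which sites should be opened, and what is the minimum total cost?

Open F2 and F3; minimum total cost 305.

For any fixed open set, each market goes to its cheapest open site; total = fixed + service.
{F2, F3}: York→F2 40, Largo→F3 112, Sutton→F2 24, Wirral→F2 56, Joliet→F2 48. Service 280; fixed 25; total 305.
{F1, F2, F3}: service 268 + fixed 46 = 314
{F2}: service 322 + fixed 19 = 341
{F3}: York→F3 64, Largo→F3 112, Sutton→F3 28, Wirral→F3 84, Joliet→F3 72. Service 360; fixed 6; total 366.
No other subset beats 305.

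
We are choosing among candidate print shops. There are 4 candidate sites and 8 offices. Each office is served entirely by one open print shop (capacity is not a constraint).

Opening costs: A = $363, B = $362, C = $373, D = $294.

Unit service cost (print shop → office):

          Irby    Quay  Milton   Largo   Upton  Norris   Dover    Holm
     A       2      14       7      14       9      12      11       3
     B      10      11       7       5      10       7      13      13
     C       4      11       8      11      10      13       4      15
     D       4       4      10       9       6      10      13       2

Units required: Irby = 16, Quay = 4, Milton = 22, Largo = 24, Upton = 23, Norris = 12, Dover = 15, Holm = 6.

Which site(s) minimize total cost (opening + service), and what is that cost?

Open D only; minimum total cost 1275.

For any fixed open set, each office goes to its cheapest open site; total = fixed + service.
{D}: Irby→D 4·16=64, Quay→D 4·4=16, Milton→D 10·22=220, Largo→D 9·24=216, Upton→D 6·23=138, Norris→D 10·12=120, Dover→D 13·15=195, Holm→D 2·6=12. Service 981; fixed 294; total 1275.
{B}: Irby→B 10·16=160, Quay→B 11·4=44, Milton→B 7·22=154, Largo→B 5·24=120, Upton→B 10·23=230, Norris→B 7·12=84, Dover→B 13·15=195, Holm→B 13·6=78. Service 1065; fixed 362; total 1427.
{B, D}: service 783 + fixed 656 = 1439
{A, B, C, D}: service 616 + fixed 1392 = 2008
No other subset beats 1275.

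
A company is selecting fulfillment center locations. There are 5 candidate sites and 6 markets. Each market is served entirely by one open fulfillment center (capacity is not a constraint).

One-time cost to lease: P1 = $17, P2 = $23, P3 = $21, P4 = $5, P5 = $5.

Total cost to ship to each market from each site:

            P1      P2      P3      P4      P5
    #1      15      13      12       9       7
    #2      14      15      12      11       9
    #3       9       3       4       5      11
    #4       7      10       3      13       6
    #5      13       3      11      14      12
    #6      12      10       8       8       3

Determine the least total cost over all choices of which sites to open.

For any fixed open set, each market goes to its cheapest open site; total = fixed + service.
{P4, P5}: #1→P5 7, #2→P5 9, #3→P4 5, #4→P5 6, #5→P5 12, #6→P5 3. Service 42; fixed 10; total 52.
{P5}: #1→P5 7, #2→P5 9, #3→P5 11, #4→P5 6, #5→P5 12, #6→P5 3. Service 48; fixed 5; total 53.
{P2, P5}: service 31 + fixed 28 = 59
{P1, P2, P3, P4, P5}: #1→P5 7, #2→P5 9, #3→P2 3, #4→P3 3, #5→P2 3, #6→P5 3. Service 28; fixed 71; total 99.
No other subset beats 52.

Minimum total cost: 52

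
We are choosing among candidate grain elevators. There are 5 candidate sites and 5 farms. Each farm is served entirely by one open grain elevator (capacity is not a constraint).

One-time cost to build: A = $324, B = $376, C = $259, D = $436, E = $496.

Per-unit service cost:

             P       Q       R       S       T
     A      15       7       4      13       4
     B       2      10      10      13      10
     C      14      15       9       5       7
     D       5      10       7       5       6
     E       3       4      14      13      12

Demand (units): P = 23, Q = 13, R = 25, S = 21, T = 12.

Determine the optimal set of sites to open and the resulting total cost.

Open D only; minimum total cost 1033.

For any fixed open set, each farm goes to its cheapest open site; total = fixed + service.
{D}: P→D 5·23=115, Q→D 10·13=130, R→D 7·25=175, S→D 5·21=105, T→D 6·12=72. Service 597; fixed 436; total 1033.
{A}: service 857 + fixed 324 = 1181
{C}: P→C 14·23=322, Q→C 15·13=195, R→C 9·25=225, S→C 5·21=105, T→C 7·12=84. Service 931; fixed 259; total 1190.
{A, B, C, D, E}: service 351 + fixed 1891 = 2242
No other subset beats 1033.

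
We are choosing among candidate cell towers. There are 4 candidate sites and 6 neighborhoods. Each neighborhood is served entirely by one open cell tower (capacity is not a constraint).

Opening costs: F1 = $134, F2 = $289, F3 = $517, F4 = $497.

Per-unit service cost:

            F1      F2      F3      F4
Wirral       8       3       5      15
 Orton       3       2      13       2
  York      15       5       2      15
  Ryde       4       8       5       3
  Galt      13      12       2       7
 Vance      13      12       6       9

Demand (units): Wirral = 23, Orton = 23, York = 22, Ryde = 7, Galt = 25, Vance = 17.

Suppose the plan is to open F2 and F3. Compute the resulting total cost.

Total cost: 1152

Each neighborhood is assigned to its cheapest site among the open ones.
{F2, F3}: Wirral→F2 3·23=69, Orton→F2 2·23=46, York→F3 2·22=44, Ryde→F3 5·7=35, Galt→F3 2·25=50, Vance→F3 6·17=102. Service 346; fixed 806; total 1152.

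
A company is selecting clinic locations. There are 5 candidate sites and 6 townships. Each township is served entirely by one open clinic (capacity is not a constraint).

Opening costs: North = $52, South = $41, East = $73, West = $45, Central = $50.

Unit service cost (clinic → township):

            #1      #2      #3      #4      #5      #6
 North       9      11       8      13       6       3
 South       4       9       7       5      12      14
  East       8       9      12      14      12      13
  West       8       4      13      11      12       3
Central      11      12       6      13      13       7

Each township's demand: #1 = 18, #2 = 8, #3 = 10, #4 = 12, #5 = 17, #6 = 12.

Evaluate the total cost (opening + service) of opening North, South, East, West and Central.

Total cost: 623

Each township is assigned to its cheapest site among the open ones.
{North, South, East, West, Central}: #1→South 4·18=72, #2→West 4·8=32, #3→Central 6·10=60, #4→South 5·12=60, #5→North 6·17=102, #6→North 3·12=36. Service 362; fixed 261; total 623.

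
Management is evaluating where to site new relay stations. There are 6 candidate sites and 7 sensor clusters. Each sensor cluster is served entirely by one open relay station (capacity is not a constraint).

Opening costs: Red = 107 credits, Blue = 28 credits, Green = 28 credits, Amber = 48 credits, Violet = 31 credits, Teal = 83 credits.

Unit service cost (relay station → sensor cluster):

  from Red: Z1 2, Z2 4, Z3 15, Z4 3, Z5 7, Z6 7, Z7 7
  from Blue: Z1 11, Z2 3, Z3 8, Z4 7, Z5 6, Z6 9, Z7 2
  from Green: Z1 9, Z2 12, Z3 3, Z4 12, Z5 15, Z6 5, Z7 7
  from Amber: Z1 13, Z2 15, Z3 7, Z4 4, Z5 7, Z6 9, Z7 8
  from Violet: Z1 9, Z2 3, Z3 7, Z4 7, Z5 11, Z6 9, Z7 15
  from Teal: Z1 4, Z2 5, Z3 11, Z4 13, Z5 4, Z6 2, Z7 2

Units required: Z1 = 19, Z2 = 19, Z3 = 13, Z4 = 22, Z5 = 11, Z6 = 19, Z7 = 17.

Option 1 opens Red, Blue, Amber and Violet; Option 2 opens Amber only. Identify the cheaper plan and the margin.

Option 1 is cheaper by 444.

Option 1: {Red, Blue, Amber, Violet}: Z1→Red 2·19=38, Z2→Blue 3·19=57, Z3→Amber 7·13=91, Z4→Red 3·22=66, Z5→Blue 6·11=66, Z6→Red 7·19=133, Z7→Blue 2·17=34. Service 485; fixed 214; total 699.
Option 2: {Amber}: Z1→Amber 13·19=247, Z2→Amber 15·19=285, Z3→Amber 7·13=91, Z4→Amber 4·22=88, Z5→Amber 7·11=77, Z6→Amber 9·19=171, Z7→Amber 8·17=136. Service 1095; fixed 48; total 1143.
Difference: |699 − 1143| = 444.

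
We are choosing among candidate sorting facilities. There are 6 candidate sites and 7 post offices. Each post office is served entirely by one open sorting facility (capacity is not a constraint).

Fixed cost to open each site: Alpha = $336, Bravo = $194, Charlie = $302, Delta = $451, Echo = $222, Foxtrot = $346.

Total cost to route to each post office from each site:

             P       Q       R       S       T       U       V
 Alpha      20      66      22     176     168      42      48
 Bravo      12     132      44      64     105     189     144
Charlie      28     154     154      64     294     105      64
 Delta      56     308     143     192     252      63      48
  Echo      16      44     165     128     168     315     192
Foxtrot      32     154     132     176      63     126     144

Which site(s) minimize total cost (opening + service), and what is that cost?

For any fixed open set, each post office goes to its cheapest open site; total = fixed + service.
{Alpha}: P→Alpha 20, Q→Alpha 66, R→Alpha 22, S→Alpha 176, T→Alpha 168, U→Alpha 42, V→Alpha 48. Service 542; fixed 336; total 878.
{Bravo}: service 690 + fixed 194 = 884
{Alpha, Bravo}: service 359 + fixed 530 = 889
{Alpha, Bravo, Charlie, Delta, Echo, Foxtrot}: P→Bravo 12, Q→Echo 44, R→Alpha 22, S→Bravo 64, T→Foxtrot 63, U→Alpha 42, V→Alpha 48. Service 295; fixed 1851; total 2146.
No other subset beats 878.

Open Alpha only; minimum total cost 878.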